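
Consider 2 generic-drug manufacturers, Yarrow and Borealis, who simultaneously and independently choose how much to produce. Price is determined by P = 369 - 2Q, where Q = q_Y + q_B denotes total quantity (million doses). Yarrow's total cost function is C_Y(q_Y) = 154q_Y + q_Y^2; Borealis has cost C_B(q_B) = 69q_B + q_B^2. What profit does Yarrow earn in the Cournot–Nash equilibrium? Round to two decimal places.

1394.82

Yarrow's profit: π_Y = (369 - 2Q)q_Y - (154q_Y + q_Y²). Setting ∂π_Y/∂q_Y = 0: 215 - 6q_Y - 2(q_B) = 0.
Borealis's profit: π_B = (369 - 2Q)q_B - (69q_B + q_B²). Setting ∂π_B/∂q_B = 0: 300 - 6q_B - 2(q_Y) = 0.
So q_Y = (215 - 2q_B)/6 and q_B = (300 - 2q_Y)/6.
Solving the pair: q_Y = 345/16, q_B = 685/16.
Price P = 369 - 2·(515/8) = 961/4.
Yarrow's profit: (961/4)·(345/16) - 154·(345/16) - (345/16)² = 1394.8242.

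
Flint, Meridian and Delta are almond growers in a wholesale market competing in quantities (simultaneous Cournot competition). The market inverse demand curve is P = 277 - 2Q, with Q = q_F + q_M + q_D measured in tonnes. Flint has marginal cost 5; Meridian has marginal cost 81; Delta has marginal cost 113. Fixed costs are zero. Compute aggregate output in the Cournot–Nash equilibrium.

79

Flint's profit: π_F = (277 - 2Q)q_F - (5q_F). Setting ∂π_F/∂q_F = 0: 272 - 4q_F - 2(q_M + q_D) = 0.
Meridian's profit: π_M = (277 - 2Q)q_M - (81q_M). Setting ∂π_M/∂q_M = 0: 196 - 4q_M - 2(q_F + q_D) = 0.
Delta's first-order condition: 164 - 4q_D - 2(q_F + q_M) = 0.
Adding the 3 first-order conditions: 632 − 8Q = 0, so Q = 79.
Back-substituting: q_F = (272 − 158)/2 = 57, q_M = (196 − 158)/2 = 19, q_D = (164 − 158)/2 = 3.
Total output Q = 57 + 19 + 3 = 79.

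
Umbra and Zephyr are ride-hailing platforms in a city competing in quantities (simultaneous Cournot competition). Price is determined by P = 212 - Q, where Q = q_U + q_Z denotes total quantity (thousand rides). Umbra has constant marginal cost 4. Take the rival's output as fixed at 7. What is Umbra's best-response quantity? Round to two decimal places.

With the rival's output fixed at 7, Umbra's profit is π_U = (212 - 7 - q_U)q_U - (4q_U) = (205 - q_U)q_U - (4q_U).
∂π_U/∂q_U = 201 - 2q_U = 0, so q_U = 201/2.

100.50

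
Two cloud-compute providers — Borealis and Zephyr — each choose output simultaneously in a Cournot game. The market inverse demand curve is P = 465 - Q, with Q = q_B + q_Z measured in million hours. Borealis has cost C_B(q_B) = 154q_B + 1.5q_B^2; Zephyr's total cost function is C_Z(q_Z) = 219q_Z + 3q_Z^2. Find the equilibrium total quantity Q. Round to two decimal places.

Borealis's profit: π_B = (465 - Q)q_B - (154q_B + (3/2)q_B²). Setting ∂π_B/∂q_B = 0: 311 - 5q_B - (q_Z) = 0.
Zephyr's first-order condition: 246 - 8q_Z - (q_B) = 0.
Best responses: q_B = (311 - q_Z)/5, q_Z = (246 - q_B)/8.
Substituting one into the other gives q_B = 57.4872 and q_Z = 919/39.
Total output Q = 57.4872 + 919/39 = 81.0513.

81.05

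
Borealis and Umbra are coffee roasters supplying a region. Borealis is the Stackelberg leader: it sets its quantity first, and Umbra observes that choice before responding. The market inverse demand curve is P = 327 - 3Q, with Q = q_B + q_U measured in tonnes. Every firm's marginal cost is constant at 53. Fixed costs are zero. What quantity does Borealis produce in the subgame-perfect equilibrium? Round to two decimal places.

Solve by backward induction. Given q_B, the follower Umbra maximises π_U = (327 - 3q_B - 3q_U)q_U - 53q_U.
∂π_U/∂q_U = 274 - 3q_B - 6q_U = 0 gives the reaction function q_U = (274 - 3q_B)/6.
The leader anticipates this reaction. Substituting into P = 327 - 3Q gives P = 190 - (3/2)q_B, so π_B = (190 - (3/2)q_B)q_B - 53q_B.
The leader's first-order condition 137 - 3q_B = 0 yields q_B = 137/3.
Then q_U = (274 - 3·(137/3))/6 = 137/6.

45.67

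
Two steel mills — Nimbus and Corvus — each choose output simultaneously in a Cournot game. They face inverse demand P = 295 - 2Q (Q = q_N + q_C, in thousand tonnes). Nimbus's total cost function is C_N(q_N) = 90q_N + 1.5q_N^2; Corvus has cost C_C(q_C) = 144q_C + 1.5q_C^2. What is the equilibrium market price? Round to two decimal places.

215.89

Nimbus's profit: π_N = (295 - 2Q)q_N - (90q_N + (3/2)q_N²). Setting ∂π_N/∂q_N = 0: 205 - 7q_N - 2(q_C) = 0.
Corvus's profit: π_C = (295 - 2Q)q_C - (144q_C + (3/2)q_C²). Setting ∂π_C/∂q_C = 0: 151 - 7q_C - 2(q_N) = 0.
Best responses: q_N = (205 - 2q_C)/7, q_C = (151 - 2q_N)/7.
Solving the pair: q_N = 1133/45, q_C = 647/45.
Total output Q = 356/9, so price P = 295 - 2·(356/9) = 1943/9.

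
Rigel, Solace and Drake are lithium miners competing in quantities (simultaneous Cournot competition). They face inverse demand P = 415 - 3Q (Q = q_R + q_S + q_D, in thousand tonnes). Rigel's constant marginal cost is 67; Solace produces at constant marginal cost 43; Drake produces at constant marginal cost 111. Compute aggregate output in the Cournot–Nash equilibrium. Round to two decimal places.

85.33

Rigel's profit: π_R = (415 - 3Q)q_R - (67q_R). Setting ∂π_R/∂q_R = 0: 348 - 6q_R - 3(q_S + q_D) = 0.
Solace's first-order condition: 372 - 6q_S - 3(q_R + q_D) = 0.
Drake's first-order condition: 304 - 6q_D - 3(q_R + q_S) = 0.
Adding the 3 first-order conditions: 1024 − 12Q = 0, so Q = 256/3.
Back-substituting: q_R = (348 − 256)/3 = 92/3, q_S = (372 − 256)/3 = 116/3, q_D = (304 − 256)/3 = 16.
Total output Q = 92/3 + 116/3 + 16 = 256/3.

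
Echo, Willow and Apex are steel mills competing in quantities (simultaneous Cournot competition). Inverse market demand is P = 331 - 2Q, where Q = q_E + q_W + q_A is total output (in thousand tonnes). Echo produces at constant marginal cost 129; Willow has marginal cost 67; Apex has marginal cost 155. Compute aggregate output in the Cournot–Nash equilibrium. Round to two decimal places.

Echo's profit: π_E = (331 - 2Q)q_E - (129q_E). Setting ∂π_E/∂q_E = 0: 202 - 4q_E - 2(q_W + q_A) = 0.
Willow's first-order condition: 264 - 4q_W - 2(q_E + q_A) = 0.
Apex's profit: π_A = (331 - 2Q)q_A - (155q_A). Setting ∂π_A/∂q_A = 0: 176 - 4q_A - 2(q_E + q_W) = 0.
Adding the 3 conditions: 642 − 4Q − 4Q = 0, i.e. Q = 321/4.
Back-substituting: q_E = (202 − 321/2)/2 = 83/4, q_W = (264 − 321/2)/2 = 207/4, q_A = (176 − 321/2)/2 = 31/4.
Total output Q = 83/4 + 207/4 + 31/4 = 321/4.

80.25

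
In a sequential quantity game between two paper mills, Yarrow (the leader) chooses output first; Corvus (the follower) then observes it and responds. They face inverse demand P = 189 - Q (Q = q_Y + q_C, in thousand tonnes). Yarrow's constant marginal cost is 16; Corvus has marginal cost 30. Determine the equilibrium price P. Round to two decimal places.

Solve by backward induction. Given q_Y, the follower Corvus maximises π_C = (189 - q_Y - q_C)q_C - 30q_C.
Setting the follower's marginal profit to zero, 159 - q_Y - 2q_C = 0, i.e. q_C = (159 - q_Y)/2.
Yarrow substitutes q_C(q_Y) into its own profit: π_Y = q_Y(189 - q_Y - (159 - q_Y)/2) - 16q_Y = (219/2 - (1/2)q_Y)q_Y - 16q_Y.
Leader FOC: 187/2 - q_Y = 0, so q_Y = 187/2.
Then q_C = (159 - 187/2)/2 = 131/4.
Total output Q = 505/4, so price P = 189 - 505/4 = 251/4.

62.75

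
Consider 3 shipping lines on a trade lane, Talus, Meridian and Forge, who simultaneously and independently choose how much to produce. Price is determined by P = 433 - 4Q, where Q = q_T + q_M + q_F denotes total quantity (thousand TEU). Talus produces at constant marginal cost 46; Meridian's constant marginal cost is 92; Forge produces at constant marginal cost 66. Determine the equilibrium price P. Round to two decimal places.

Talus's profit: π_T = (433 - 4Q)q_T - (46q_T). Setting ∂π_T/∂q_T = 0: 387 - 8q_T - 4(q_M + q_F) = 0.
Meridian's first-order condition: 341 - 8q_M - 4(q_T + q_F) = 0.
Forge's first-order condition: 367 - 8q_F - 4(q_T + q_M) = 0.
Adding the 3 conditions: 1095 − 8Q − 8Q = 0, i.e. Q = 1095/16.
Back-substituting: q_T = (387 − 1095/4)/4 = 453/16, q_M = (341 − 1095/4)/4 = 269/16, q_F = (367 − 1095/4)/4 = 373/16.
Total output Q = 1095/16, so price P = 433 - 4·(1095/16) = 637/4.

159.25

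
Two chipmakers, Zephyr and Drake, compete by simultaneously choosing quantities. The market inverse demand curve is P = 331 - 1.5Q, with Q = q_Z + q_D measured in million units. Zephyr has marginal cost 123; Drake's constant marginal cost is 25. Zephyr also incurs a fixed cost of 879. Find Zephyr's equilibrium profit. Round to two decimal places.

17.30

Zephyr's profit: π_Z = (331 - 1.5Q)q_Z - (123q_Z). Setting ∂π_Z/∂q_Z = 0: 208 - 3q_Z - (3/2)(q_D) = 0.
Drake's profit: π_D = (331 - 1.5Q)q_D - (25q_D). Setting ∂π_D/∂q_D = 0: 306 - 3q_D - (3/2)(q_Z) = 0.
Best responses: q_Z = (208 - (3/2)q_D)/3, q_D = (306 - (3/2)q_Z)/3.
Solving the pair: q_Z = 220/9, q_D = 808/9.
Price P = 331 - (3/2)·(1028/9) = 479/3.
Zephyr's profit: (479/3 - 123)·(220/9) - 879 = 467/27.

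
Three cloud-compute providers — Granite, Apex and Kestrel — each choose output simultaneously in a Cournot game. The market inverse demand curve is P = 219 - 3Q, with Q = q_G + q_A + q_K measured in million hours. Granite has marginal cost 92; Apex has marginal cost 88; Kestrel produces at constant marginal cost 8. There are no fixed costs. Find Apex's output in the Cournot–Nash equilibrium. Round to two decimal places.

4.58

Granite's profit: π_G = (219 - 3Q)q_G - (92q_G). Setting ∂π_G/∂q_G = 0: 127 - 6q_G - 3(q_A + q_K) = 0.
Apex's first-order condition: 131 - 6q_A - 3(q_G + q_K) = 0.
Kestrel's profit: π_K = (219 - 3Q)q_K - (8q_K). Setting ∂π_K/∂q_K = 0: 211 - 6q_K - 3(q_G + q_A) = 0.
Adding the 3 first-order conditions: 469 − 12Q = 0, so Q = 469/12.
Back-substituting: q_G = (127 − 469/4)/3 = 13/4, q_A = (131 − 469/4)/3 = 55/12, q_K = (211 − 469/4)/3 = 125/4.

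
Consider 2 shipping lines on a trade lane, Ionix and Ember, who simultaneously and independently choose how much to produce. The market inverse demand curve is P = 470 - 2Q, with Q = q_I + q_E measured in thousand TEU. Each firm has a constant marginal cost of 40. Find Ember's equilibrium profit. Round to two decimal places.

10272.22

Each firm earns π_i = (470 - 2Q)q_i - 40q_i.
Setting ∂π_i/∂q_i = 0 with rivals' quantities fixed: 430 - 4q_i - 2q_j = 0.
By symmetry each firm produces the same amount; substituting q_j = q_i yields q_i = 430/6 = 215/3.
Price P = 470 - 2·(430/3) = 550/3.
Ember's profit: (550/3 - 40)·(215/3) = 10272.2222.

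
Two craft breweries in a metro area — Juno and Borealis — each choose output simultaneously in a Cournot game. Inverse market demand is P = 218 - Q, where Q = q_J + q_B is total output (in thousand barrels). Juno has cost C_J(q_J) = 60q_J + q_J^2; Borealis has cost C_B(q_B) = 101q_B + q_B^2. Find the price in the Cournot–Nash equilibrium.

Juno's profit: π_J = (218 - Q)q_J - (60q_J + q_J²). Setting ∂π_J/∂q_J = 0: 158 - 4q_J - (q_B) = 0.
Borealis's profit: π_B = (218 - Q)q_B - (101q_B + q_B²). Setting ∂π_B/∂q_B = 0: 117 - 4q_B - (q_J) = 0.
Rearranging gives the reaction functions q_J = (158 - q_B)/4 and q_B = (117 - q_J)/4.
Solving the pair: q_J = 103/3, q_B = 62/3.
Total output Q = 55, so price P = 218 - 55 = 163.

163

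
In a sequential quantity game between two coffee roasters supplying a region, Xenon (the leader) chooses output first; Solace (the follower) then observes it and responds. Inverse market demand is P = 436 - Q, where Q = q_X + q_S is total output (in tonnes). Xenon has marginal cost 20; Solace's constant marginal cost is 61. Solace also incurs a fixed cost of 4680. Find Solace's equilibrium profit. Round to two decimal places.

Solve by backward induction. Given q_X, the follower Solace maximises π_S = (436 - q_X - q_S)q_S - 61q_S.
Follower FOC: 375 - q_X - 2q_S = 0, so q_S(q_X) = (375 - q_X)/2.
The leader anticipates this reaction. Substituting into P = 436 - Q gives P = 497/2 - (1/2)q_X, so π_X = (497/2 - (1/2)q_X)q_X - 20q_X.
Maximising: ∂π_X/∂q_X = 457/2 - q_X = 0, giving q_X = 457/2.
Then q_S = (375 - 457/2)/2 = 293/4.
Price P = 436 - 1207/4 = 537/4.
Solace's profit: (537/4 - 61)·(293/4) - 4680 = 685.5625.

685.56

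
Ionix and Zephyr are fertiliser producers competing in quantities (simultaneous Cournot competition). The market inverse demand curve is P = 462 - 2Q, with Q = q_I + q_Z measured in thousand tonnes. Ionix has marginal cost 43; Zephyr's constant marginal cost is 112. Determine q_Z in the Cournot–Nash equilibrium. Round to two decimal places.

Ionix's profit: π_I = (462 - 2Q)q_I - (43q_I). Setting ∂π_I/∂q_I = 0: 419 - 4q_I - 2(q_Z) = 0.
Zephyr's profit: π_Z = (462 - 2Q)q_Z - (112q_Z). Setting ∂π_Z/∂q_Z = 0: 350 - 4q_Z - 2(q_I) = 0.
Rearranging gives the reaction functions q_I = (419 - 2q_Z)/4 and q_Z = (350 - 2q_I)/4.
Solving the pair: q_I = 244/3, q_Z = 281/6.

46.83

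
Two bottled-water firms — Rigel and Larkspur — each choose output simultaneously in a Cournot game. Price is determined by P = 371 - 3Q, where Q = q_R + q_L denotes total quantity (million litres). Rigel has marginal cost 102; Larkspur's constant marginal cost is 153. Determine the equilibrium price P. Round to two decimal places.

Rigel's profit: π_R = (371 - 3Q)q_R - (102q_R). Setting ∂π_R/∂q_R = 0: 269 - 6q_R - 3(q_L) = 0.
Larkspur's first-order condition: 218 - 6q_L - 3(q_R) = 0.
Rearranging gives the reaction functions q_R = (269 - 3q_L)/6 and q_L = (218 - 3q_R)/6.
Substituting one into the other gives q_R = 320/9 and q_L = 167/9.
Total output Q = 487/9, so price P = 371 - 3·(487/9) = 626/3.

208.67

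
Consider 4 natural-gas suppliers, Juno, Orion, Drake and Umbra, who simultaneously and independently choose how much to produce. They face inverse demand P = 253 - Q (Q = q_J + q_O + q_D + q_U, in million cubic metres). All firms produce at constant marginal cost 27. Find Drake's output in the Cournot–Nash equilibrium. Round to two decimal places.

A representative firm's profit is π_i = q_i(253 - Q) - 27q_i.
First-order condition (treating rivals' output as given): 226 - 2q_i - Σ_{j≠i} q_j = 0.
With identical firms every q_j equals q_i, so Σ_{j≠i} q_j = 3q_i and 226 = 5q_i, giving q_i = 226/5.

45.20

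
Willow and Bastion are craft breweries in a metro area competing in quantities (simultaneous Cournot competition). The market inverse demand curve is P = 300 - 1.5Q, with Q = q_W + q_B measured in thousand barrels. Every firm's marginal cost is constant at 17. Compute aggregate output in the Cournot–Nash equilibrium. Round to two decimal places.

Each firm earns π_i = (300 - 1.5Q)q_i - 17q_i.
First-order condition (treating rivals' output as given): 283 - 3q_i - (3/2)q_j = 0.
By symmetry each firm produces the same amount; substituting q_j = q_i yields q_i = 283/(9/2) = 566/9.
Total output Q = 566/9 + 566/9 = 1132/9.

125.78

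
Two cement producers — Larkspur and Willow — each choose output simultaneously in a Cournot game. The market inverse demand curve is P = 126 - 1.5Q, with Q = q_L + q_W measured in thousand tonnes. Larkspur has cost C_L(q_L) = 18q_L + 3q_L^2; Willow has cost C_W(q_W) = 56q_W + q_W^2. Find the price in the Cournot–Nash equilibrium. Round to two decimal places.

94.32

Larkspur's profit: π_L = (126 - 1.5Q)q_L - (18q_L + 3q_L²). Setting ∂π_L/∂q_L = 0: 108 - 9q_L - (3/2)(q_W) = 0.
Willow's first-order condition: 70 - 5q_W - (3/2)(q_L) = 0.
Rearranging gives the reaction functions q_L = (108 - (3/2)q_W)/9 and q_W = (70 - (3/2)q_L)/5.
Substituting one into the other gives q_L = 580/57 and q_W = 208/19.
Total output Q = 1204/57, so price P = 126 - (3/2)·(1204/57) = 1792/19.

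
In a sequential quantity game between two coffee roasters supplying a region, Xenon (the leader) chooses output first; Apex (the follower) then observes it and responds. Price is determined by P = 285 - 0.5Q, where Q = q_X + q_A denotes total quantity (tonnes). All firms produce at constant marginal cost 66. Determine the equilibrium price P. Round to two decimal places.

120.75

The follower Apex best-responds to any q_X: π_A = (285 - 0.5Q)q_A - 66q_A.
Setting the follower's marginal profit to zero, 219 - (1/2)q_X - q_A = 0, i.e. q_A = (219 - (1/2)q_X).
Xenon substitutes q_A(q_X) into its own profit: π_X = q_X(285 - (1/2)q_X - (219 - (1/2)q_X)/2) - 66q_X = (351/2 - (1/4)q_X)q_X - 66q_X.
The leader's first-order condition 219/2 - (1/2)q_X = 0 yields q_X = 219.
Then q_A = (219 - (1/2)·219) = 219/2.
Total output Q = 657/2, so price P = 285 - (1/2)·(657/2) = 483/4.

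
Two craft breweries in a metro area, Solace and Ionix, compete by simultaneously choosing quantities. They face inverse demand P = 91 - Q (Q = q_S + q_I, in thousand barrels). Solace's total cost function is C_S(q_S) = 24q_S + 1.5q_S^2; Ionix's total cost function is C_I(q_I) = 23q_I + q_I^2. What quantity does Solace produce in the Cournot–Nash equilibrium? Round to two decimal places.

10.53

Solace's profit: π_S = (91 - Q)q_S - (24q_S + (3/2)q_S²). Setting ∂π_S/∂q_S = 0: 67 - 5q_S - (q_I) = 0.
Ionix's profit: π_I = (91 - Q)q_I - (23q_I + q_I²). Setting ∂π_I/∂q_I = 0: 68 - 4q_I - (q_S) = 0.
Best responses: q_S = (67 - q_I)/5, q_I = (68 - q_S)/4.
Solving the pair: q_S = 200/19, q_I = 273/19.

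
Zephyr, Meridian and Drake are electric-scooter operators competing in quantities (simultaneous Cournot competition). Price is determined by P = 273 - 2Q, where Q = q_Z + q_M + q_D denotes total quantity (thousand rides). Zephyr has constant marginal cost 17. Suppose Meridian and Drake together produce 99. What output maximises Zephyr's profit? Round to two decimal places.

With rivals' combined output fixed at 99, Zephyr's profit is π_Z = (273 - 2·99 - 2q_Z)q_Z - (17q_Z) = (75 - 2q_Z)q_Z - (17q_Z).
∂π_Z/∂q_Z = 58 - 4q_Z = 0, so q_Z = 29/2.

14.50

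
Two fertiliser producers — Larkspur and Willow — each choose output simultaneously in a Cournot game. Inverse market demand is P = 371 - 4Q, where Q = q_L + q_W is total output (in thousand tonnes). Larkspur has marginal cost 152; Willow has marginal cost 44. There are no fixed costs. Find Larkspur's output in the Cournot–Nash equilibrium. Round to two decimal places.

Larkspur's profit: π_L = (371 - 4Q)q_L - (152q_L). Setting ∂π_L/∂q_L = 0: 219 - 8q_L - 4(q_W) = 0.
Willow's profit: π_W = (371 - 4Q)q_W - (44q_W). Setting ∂π_W/∂q_W = 0: 327 - 8q_W - 4(q_L) = 0.
Rearranging gives the reaction functions q_L = (219 - 4q_W)/8 and q_W = (327 - 4q_L)/8.
Solving the pair: q_L = 37/4, q_W = 145/4.

9.25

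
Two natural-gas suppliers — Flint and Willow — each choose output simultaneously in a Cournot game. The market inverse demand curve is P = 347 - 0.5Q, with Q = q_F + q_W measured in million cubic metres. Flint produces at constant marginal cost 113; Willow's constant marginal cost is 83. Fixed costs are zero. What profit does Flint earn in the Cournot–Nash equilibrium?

Flint's profit: π_F = (347 - 0.5Q)q_F - (113q_F). Setting ∂π_F/∂q_F = 0: 234 - q_F - (1/2)(q_W) = 0.
Willow's profit: π_W = (347 - 0.5Q)q_W - (83q_W). Setting ∂π_W/∂q_W = 0: 264 - q_W - (1/2)(q_F) = 0.
So q_F = (234 - (1/2)q_W) and q_W = (264 - (1/2)q_F).
Solving the pair: q_F = 136, q_W = 196.
Price P = 347 - (1/2)·332 = 181.
Flint's profit: (181 - 113)·136 = 9248.

9248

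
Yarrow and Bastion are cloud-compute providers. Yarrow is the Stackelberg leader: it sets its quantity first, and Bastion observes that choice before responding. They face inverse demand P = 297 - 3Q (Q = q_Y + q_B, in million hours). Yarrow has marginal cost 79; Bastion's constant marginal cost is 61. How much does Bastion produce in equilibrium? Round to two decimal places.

22.67

Solve by backward induction. Given q_Y, the follower Bastion maximises π_B = (297 - 3q_Y - 3q_B)q_B - 61q_B.
Setting the follower's marginal profit to zero, 236 - 3q_Y - 6q_B = 0, i.e. q_B = (236 - 3q_Y)/6.
The leader anticipates this reaction. Substituting into P = 297 - 3Q gives P = 179 - (3/2)q_Y, so π_Y = (179 - (3/2)q_Y)q_Y - 79q_Y.
Maximising: ∂π_Y/∂q_Y = 100 - 3q_Y = 0, giving q_Y = 100/3.
Then q_B = (236 - 3·(100/3))/6 = 68/3.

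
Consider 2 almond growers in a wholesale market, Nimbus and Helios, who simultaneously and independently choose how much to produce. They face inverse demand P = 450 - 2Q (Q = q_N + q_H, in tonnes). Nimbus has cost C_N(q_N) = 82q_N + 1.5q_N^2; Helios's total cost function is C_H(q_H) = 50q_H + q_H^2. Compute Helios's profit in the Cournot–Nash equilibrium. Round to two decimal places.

8850.61

Nimbus's profit: π_N = (450 - 2Q)q_N - (82q_N + (3/2)q_N²). Setting ∂π_N/∂q_N = 0: 368 - 7q_N - 2(q_H) = 0.
Helios's first-order condition: 400 - 6q_H - 2(q_N) = 0.
Best responses: q_N = (368 - 2q_H)/7, q_H = (400 - 2q_N)/6.
Substituting one into the other gives q_N = 704/19 and q_H = 1032/19.
Price P = 450 - 2·(1736/19) = 267.2632.
Helios's profit: 267.2632·(1032/19) - 50·(1032/19) - (1032/19)² = 8850.6150.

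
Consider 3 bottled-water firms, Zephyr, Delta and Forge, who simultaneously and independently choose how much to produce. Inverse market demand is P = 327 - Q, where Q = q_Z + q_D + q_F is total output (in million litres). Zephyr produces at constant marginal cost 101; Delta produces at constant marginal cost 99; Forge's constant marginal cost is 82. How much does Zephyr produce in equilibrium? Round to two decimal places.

51.25

Zephyr's profit: π_Z = (327 - Q)q_Z - (101q_Z). Setting ∂π_Z/∂q_Z = 0: 226 - 2q_Z - (q_D + q_F) = 0.
Delta's profit: π_D = (327 - Q)q_D - (99q_D). Setting ∂π_D/∂q_D = 0: 228 - 2q_D - (q_Z + q_F) = 0.
Forge's profit: π_F = (327 - Q)q_F - (82q_F). Setting ∂π_F/∂q_F = 0: 245 - 2q_F - (q_Z + q_D) = 0.
Adding the 3 first-order conditions: 699 − 4Q = 0, so Q = 699/4.
Back-substituting: q_Z = (226 − 699/4) = 205/4, q_D = (228 − 699/4) = 213/4, q_F = (245 − 699/4) = 281/4.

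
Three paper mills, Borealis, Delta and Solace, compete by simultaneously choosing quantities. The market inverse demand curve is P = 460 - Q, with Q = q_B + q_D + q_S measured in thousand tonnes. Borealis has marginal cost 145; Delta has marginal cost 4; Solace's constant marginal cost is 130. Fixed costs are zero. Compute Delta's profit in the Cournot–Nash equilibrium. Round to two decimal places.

32670.56

Borealis's profit: π_B = (460 - Q)q_B - (145q_B). Setting ∂π_B/∂q_B = 0: 315 - 2q_B - (q_D + q_S) = 0.
Delta's profit: π_D = (460 - Q)q_D - (4q_D). Setting ∂π_D/∂q_D = 0: 456 - 2q_D - (q_B + q_S) = 0.
Solace's first-order condition: 330 - 2q_S - (q_B + q_D) = 0.
Adding the 3 conditions: 1101 − 2Q − 2Q = 0, i.e. Q = 1101/4.
Back-substituting: q_B = (315 − 1101/4) = 159/4, q_D = (456 − 1101/4) = 723/4, q_S = (330 − 1101/4) = 219/4.
Price P = 460 - 1101/4 = 739/4.
Delta's profit: (739/4 - 4)·(723/4) = 32670.5625.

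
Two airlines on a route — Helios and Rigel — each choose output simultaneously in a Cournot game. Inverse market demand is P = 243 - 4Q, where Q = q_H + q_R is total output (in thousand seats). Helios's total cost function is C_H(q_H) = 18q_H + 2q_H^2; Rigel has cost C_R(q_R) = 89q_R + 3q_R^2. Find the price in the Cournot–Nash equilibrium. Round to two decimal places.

Helios's profit: π_H = (243 - 4Q)q_H - (18q_H + 2q_H²). Setting ∂π_H/∂q_H = 0: 225 - 12q_H - 4(q_R) = 0.
Rigel's first-order condition: 154 - 14q_R - 4(q_H) = 0.
Best responses: q_H = (225 - 4q_R)/12, q_R = (154 - 4q_H)/14.
Substituting one into the other gives q_H = 1267/76 and q_R = 237/38.
Total output Q = 1741/76, so price P = 243 - 4·(1741/76) = 151.3684.

151.37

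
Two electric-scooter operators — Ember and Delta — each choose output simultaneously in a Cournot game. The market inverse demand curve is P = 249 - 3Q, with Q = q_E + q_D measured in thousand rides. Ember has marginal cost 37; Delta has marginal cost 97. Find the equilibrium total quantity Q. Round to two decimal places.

Ember's profit: π_E = (249 - 3Q)q_E - (37q_E). Setting ∂π_E/∂q_E = 0: 212 - 6q_E - 3(q_D) = 0.
Delta's profit: π_D = (249 - 3Q)q_D - (97q_D). Setting ∂π_D/∂q_D = 0: 152 - 6q_D - 3(q_E) = 0.
Rearranging gives the reaction functions q_E = (212 - 3q_D)/6 and q_D = (152 - 3q_E)/6.
Substituting one into the other gives q_E = 272/9 and q_D = 92/9.
Total output Q = 272/9 + 92/9 = 364/9.

40.44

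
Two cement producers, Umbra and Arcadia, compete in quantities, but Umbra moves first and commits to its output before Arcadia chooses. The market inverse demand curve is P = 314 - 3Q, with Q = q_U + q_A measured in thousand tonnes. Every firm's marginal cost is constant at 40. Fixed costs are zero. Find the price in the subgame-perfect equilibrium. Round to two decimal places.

108.50

The follower Arcadia best-responds to any q_U: π_A = (314 - 3Q)q_A - 40q_A.
Setting the follower's marginal profit to zero, 274 - 3q_U - 6q_A = 0, i.e. q_A = (274 - 3q_U)/6.
Umbra substitutes q_A(q_U) into its own profit: π_U = q_U(314 - 3q_U - (274 - 3q_U)/2) - 40q_U = (177 - (3/2)q_U)q_U - 40q_U.
The leader's first-order condition 137 - 3q_U = 0 yields q_U = 137/3.
Then q_A = (274 - 3·(137/3))/6 = 137/6.
Total output Q = 137/2, so price P = 314 - 3·(137/2) = 217/2.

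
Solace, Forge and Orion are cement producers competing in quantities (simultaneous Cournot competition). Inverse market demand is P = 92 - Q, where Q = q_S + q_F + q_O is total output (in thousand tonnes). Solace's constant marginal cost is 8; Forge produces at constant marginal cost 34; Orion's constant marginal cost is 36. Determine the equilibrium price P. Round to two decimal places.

42.50

Solace's profit: π_S = (92 - Q)q_S - (8q_S). Setting ∂π_S/∂q_S = 0: 84 - 2q_S - (q_F + q_O) = 0.
Forge's first-order condition: 58 - 2q_F - (q_S + q_O) = 0.
Orion's profit: π_O = (92 - Q)q_O - (36q_O). Setting ∂π_O/∂q_O = 0: 56 - 2q_O - (q_S + q_F) = 0.
Summing all 3 equations gives 198 − 4Q = 0, hence Q = 99/2.
Back-substituting: q_S = (84 − 99/2) = 69/2, q_F = (58 − 99/2) = 17/2, q_O = (56 − 99/2) = 13/2.
Total output Q = 99/2, so price P = 92 - 99/2 = 85/2.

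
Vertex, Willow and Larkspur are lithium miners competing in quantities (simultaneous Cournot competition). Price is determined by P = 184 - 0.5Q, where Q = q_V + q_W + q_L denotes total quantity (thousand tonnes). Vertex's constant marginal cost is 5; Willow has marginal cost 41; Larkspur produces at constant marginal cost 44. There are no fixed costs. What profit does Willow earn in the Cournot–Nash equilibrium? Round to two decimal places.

Vertex's profit: π_V = (184 - 0.5Q)q_V - (5q_V). Setting ∂π_V/∂q_V = 0: 179 - q_V - (1/2)(q_W + q_L) = 0.
Willow's profit: π_W = (184 - 0.5Q)q_W - (41q_W). Setting ∂π_W/∂q_W = 0: 143 - q_W - (1/2)(q_V + q_L) = 0.
Larkspur's profit: π_L = (184 - 0.5Q)q_L - (44q_L). Setting ∂π_L/∂q_L = 0: 140 - q_L - (1/2)(q_V + q_W) = 0.
Adding the 3 first-order conditions: 462 − 2Q = 0, so Q = 231.
Back-substituting: q_V = (179 − 231/2)/(1/2) = 127, q_W = (143 − 231/2)/(1/2) = 55, q_L = (140 − 231/2)/(1/2) = 49.
Price P = 184 - (1/2)·231 = 137/2.
Willow's profit: (137/2 - 41)·55 = 1512.5000.

1512.50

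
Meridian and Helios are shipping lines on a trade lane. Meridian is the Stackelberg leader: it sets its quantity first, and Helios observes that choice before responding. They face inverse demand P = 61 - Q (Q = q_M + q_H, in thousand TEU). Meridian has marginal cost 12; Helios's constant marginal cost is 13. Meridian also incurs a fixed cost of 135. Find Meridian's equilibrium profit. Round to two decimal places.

Solve by backward induction. Given q_M, the follower Helios maximises π_H = (61 - q_M - q_H)q_H - 13q_H.
∂π_H/∂q_H = 48 - q_M - 2q_H = 0 gives the reaction function q_H = (48 - q_M)/2.
The leader anticipates this reaction. Substituting into P = 61 - Q gives P = 37 - (1/2)q_M, so π_M = (37 - (1/2)q_M)q_M - 12q_M.
Leader FOC: 25 - q_M = 0, so q_M = 25.
Then q_H = (48 - 25)/2 = 23/2.
Price P = 61 - 73/2 = 49/2.
Meridian's profit: (49/2 - 12)·25 - 135 = 355/2.

177.50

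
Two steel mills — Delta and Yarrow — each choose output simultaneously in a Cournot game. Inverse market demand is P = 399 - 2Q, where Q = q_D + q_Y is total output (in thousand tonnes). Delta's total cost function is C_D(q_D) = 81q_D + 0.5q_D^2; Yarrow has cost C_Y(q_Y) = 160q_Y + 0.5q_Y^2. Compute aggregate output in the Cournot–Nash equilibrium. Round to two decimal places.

Delta's profit: π_D = (399 - 2Q)q_D - (81q_D + (1/2)q_D²). Setting ∂π_D/∂q_D = 0: 318 - 5q_D - 2(q_Y) = 0.
Yarrow's first-order condition: 239 - 5q_Y - 2(q_D) = 0.
Rearranging gives the reaction functions q_D = (318 - 2q_Y)/5 and q_Y = (239 - 2q_D)/5.
Solving the pair: q_D = 1112/21, q_Y = 559/21.
Total output Q = 1112/21 + 559/21 = 557/7.

79.57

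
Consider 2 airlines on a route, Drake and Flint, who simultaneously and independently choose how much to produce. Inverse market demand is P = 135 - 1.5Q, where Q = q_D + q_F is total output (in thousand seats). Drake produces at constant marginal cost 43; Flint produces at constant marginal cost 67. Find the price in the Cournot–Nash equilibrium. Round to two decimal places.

81.67

Drake's profit: π_D = (135 - 1.5Q)q_D - (43q_D). Setting ∂π_D/∂q_D = 0: 92 - 3q_D - (3/2)(q_F) = 0.
Flint's profit: π_F = (135 - 1.5Q)q_F - (67q_F). Setting ∂π_F/∂q_F = 0: 68 - 3q_F - (3/2)(q_D) = 0.
So q_D = (92 - (3/2)q_F)/3 and q_F = (68 - (3/2)q_D)/3.
Solving the pair: q_D = 232/9, q_F = 88/9.
Total output Q = 320/9, so price P = 135 - (3/2)·(320/9) = 245/3.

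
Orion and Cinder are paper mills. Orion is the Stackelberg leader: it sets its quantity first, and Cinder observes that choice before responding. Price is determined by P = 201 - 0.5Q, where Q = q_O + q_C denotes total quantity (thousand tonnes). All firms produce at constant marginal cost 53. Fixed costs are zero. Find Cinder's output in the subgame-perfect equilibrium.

74

The follower Cinder best-responds to any q_O: π_C = (201 - 0.5Q)q_C - 53q_C.
∂π_C/∂q_C = 148 - (1/2)q_O - q_C = 0 gives the reaction function q_C = (148 - (1/2)q_O).
Orion substitutes q_C(q_O) into its own profit: π_O = q_O(201 - (1/2)q_O - (148 - (1/2)q_O)/2) - 53q_O = (127 - (1/4)q_O)q_O - 53q_O.
Leader FOC: 74 - (1/2)q_O = 0, so q_O = 148.
Then q_C = (148 - (1/2)·148) = 74.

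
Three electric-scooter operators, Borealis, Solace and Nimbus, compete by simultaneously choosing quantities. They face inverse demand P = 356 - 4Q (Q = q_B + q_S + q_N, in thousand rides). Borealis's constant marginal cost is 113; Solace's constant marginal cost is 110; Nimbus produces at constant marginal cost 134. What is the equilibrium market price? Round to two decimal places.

178.25

Borealis's profit: π_B = (356 - 4Q)q_B - (113q_B). Setting ∂π_B/∂q_B = 0: 243 - 8q_B - 4(q_S + q_N) = 0.
Solace's first-order condition: 246 - 8q_S - 4(q_B + q_N) = 0.
Nimbus's profit: π_N = (356 - 4Q)q_N - (134q_N). Setting ∂π_N/∂q_N = 0: 222 - 8q_N - 4(q_B + q_S) = 0.
Summing all 3 equations gives 711 − 16Q = 0, hence Q = 711/16.
Back-substituting: q_B = (243 − 711/4)/4 = 261/16, q_S = (246 − 711/4)/4 = 273/16, q_N = (222 − 711/4)/4 = 177/16.
Total output Q = 711/16, so price P = 356 - 4·(711/16) = 713/4.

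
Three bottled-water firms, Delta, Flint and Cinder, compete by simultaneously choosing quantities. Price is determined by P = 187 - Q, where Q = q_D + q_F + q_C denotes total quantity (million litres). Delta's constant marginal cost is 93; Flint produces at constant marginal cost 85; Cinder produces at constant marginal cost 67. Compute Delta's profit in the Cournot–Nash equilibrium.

225

Delta's profit: π_D = (187 - Q)q_D - (93q_D). Setting ∂π_D/∂q_D = 0: 94 - 2q_D - (q_F + q_C) = 0.
Flint's first-order condition: 102 - 2q_F - (q_D + q_C) = 0.
Cinder's first-order condition: 120 - 2q_C - (q_D + q_F) = 0.
Adding the 3 conditions: 316 − 2Q − 2Q = 0, i.e. Q = 79.
Back-substituting: q_D = (94 − 79) = 15, q_F = (102 − 79) = 23, q_C = (120 − 79) = 41.
Price P = 187 - 79 = 108.
Delta's profit: (108 - 93)·15 = 225.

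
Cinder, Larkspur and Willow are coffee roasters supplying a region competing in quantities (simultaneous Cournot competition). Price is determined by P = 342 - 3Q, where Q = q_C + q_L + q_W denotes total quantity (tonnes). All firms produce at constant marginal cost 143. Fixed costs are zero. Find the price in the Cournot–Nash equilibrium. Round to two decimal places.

Each firm earns π_i = (342 - 3Q)q_i - 143q_i.
First-order condition (treating rivals' output as given): 199 - 6q_i - 3·Σ_{j≠i} q_j = 0.
By symmetry each firm produces the same amount; substituting Σ_{j≠i} q_j = 2q_i yields q_i = 199/12.
Total output Q = 199/4, so price P = 342 - 3·(199/4) = 771/4.

192.75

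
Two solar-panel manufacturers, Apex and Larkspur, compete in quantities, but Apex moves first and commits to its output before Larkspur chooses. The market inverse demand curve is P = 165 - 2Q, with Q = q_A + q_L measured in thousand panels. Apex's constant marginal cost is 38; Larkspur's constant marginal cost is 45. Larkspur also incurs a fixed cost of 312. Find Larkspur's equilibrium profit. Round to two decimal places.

39.13

Solve by backward induction. Given q_A, the follower Larkspur maximises π_L = (165 - 2q_A - 2q_L)q_L - 45q_L.
∂π_L/∂q_L = 120 - 2q_A - 4q_L = 0 gives the reaction function q_L = (120 - 2q_A)/4.
The leader anticipates this reaction. Substituting into P = 165 - 2Q gives P = 105 - q_A, so π_A = (105 - q_A)q_A - 38q_A.
The leader's first-order condition 67 - 2q_A = 0 yields q_A = 67/2.
Then q_L = (120 - 2·(67/2))/4 = 53/4.
Price P = 165 - 2·(187/4) = 143/2.
Larkspur's profit: (143/2 - 45)·(53/4) - 312 = 313/8.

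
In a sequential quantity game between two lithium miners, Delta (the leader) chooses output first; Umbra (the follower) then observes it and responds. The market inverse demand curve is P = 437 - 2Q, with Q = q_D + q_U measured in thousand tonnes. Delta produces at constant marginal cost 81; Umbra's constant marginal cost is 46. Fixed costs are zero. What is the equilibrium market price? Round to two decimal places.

161.25

Solve by backward induction. Given q_D, the follower Umbra maximises π_U = (437 - 2q_D - 2q_U)q_U - 46q_U.
Follower FOC: 391 - 2q_D - 4q_U = 0, so q_U(q_D) = (391 - 2q_D)/4.
The leader anticipates this reaction. Substituting into P = 437 - 2Q gives P = 483/2 - q_D, so π_D = (483/2 - q_D)q_D - 81q_D.
The leader's first-order condition 321/2 - 2q_D = 0 yields q_D = 321/4.
Then q_U = (391 - 2·(321/4))/4 = 461/8.
Total output Q = 1103/8, so price P = 437 - 2·(1103/8) = 645/4.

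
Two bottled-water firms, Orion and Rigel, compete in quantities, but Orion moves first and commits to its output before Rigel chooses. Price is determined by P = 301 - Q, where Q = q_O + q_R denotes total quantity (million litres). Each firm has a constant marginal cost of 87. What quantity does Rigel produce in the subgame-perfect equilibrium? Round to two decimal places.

Solve by backward induction. Given q_O, the follower Rigel maximises π_R = (301 - q_O - q_R)q_R - 87q_R.
∂π_R/∂q_R = 214 - q_O - 2q_R = 0 gives the reaction function q_R = (214 - q_O)/2.
Orion substitutes q_R(q_O) into its own profit: π_O = q_O(301 - q_O - (214 - q_O)/2) - 87q_O = (194 - (1/2)q_O)q_O - 87q_O.
The leader's first-order condition 107 - q_O = 0 yields q_O = 107.
Then q_R = (214 - 107)/2 = 107/2.

53.50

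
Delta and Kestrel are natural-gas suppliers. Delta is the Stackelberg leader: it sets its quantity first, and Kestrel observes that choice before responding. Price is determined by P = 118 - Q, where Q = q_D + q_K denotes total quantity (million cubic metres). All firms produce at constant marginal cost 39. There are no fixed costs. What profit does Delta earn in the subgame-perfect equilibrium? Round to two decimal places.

780.13

The follower Kestrel best-responds to any q_D: π_K = (118 - Q)q_K - 39q_K.
∂π_K/∂q_K = 79 - q_D - 2q_K = 0 gives the reaction function q_K = (79 - q_D)/2.
Delta substitutes q_K(q_D) into its own profit: π_D = q_D(118 - q_D - (79 - q_D)/2) - 39q_D = (157/2 - (1/2)q_D)q_D - 39q_D.
Leader FOC: 79/2 - q_D = 0, so q_D = 79/2.
Then q_K = (79 - 79/2)/2 = 79/4.
Price P = 118 - 237/4 = 235/4.
Delta's profit: (235/4 - 39)·(79/2) = 780.1250.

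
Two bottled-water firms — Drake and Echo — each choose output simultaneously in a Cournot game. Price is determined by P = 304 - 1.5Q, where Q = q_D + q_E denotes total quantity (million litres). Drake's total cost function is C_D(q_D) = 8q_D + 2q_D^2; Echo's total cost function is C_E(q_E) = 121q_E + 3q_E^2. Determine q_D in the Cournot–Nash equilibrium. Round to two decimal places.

Drake's profit: π_D = (304 - 1.5Q)q_D - (8q_D + 2q_D²). Setting ∂π_D/∂q_D = 0: 296 - 7q_D - (3/2)(q_E) = 0.
Echo's profit: π_E = (304 - 1.5Q)q_E - (121q_E + 3q_E²). Setting ∂π_E/∂q_E = 0: 183 - 9q_E - (3/2)(q_D) = 0.
Best responses: q_D = (296 - (3/2)q_E)/7, q_E = (183 - (3/2)q_D)/9.
Substituting one into the other gives q_D = 118/3 and q_E = 124/9.

39.33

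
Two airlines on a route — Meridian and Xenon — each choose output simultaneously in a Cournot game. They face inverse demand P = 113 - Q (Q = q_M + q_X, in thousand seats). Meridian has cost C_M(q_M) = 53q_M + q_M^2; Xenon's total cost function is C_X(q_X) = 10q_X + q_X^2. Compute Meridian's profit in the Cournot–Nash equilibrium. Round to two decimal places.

166.84

Meridian's profit: π_M = (113 - Q)q_M - (53q_M + q_M²). Setting ∂π_M/∂q_M = 0: 60 - 4q_M - (q_X) = 0.
Xenon's first-order condition: 103 - 4q_X - (q_M) = 0.
So q_M = (60 - q_X)/4 and q_X = (103 - q_M)/4.
Substituting one into the other gives q_M = 137/15 and q_X = 352/15.
Price P = 113 - 163/5 = 402/5.
Meridian's profit: (402/5)·(137/15) - 53·(137/15) - (137/15)² = 166.8356.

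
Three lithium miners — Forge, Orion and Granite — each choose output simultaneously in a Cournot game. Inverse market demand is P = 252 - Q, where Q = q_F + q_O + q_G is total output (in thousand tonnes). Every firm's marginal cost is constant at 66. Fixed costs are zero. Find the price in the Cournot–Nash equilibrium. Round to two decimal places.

112.50

Each firm earns π_i = (252 - Q)q_i - 66q_i.
First-order condition (treating rivals' output as given): 186 - 2q_i - Σ_{j≠i} q_j = 0.
With identical firms every q_j equals q_i, so Σ_{j≠i} q_j = 2q_i and 186 = 4q_i, giving q_i = 93/2.
Total output Q = 279/2, so price P = 252 - 279/2 = 225/2.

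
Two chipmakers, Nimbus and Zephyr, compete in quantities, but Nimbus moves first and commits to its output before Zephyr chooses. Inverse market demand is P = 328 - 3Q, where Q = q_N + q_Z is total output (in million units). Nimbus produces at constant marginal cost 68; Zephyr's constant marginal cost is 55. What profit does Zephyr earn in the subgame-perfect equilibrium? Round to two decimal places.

1862.52

Solve by backward induction. Given q_N, the follower Zephyr maximises π_Z = (328 - 3q_N - 3q_Z)q_Z - 55q_Z.
Setting the follower's marginal profit to zero, 273 - 3q_N - 6q_Z = 0, i.e. q_Z = (273 - 3q_N)/6.
Nimbus substitutes q_Z(q_N) into its own profit: π_N = q_N(328 - 3q_N - (273 - 3q_N)/2) - 68q_N = (383/2 - (3/2)q_N)q_N - 68q_N.
Maximising: ∂π_N/∂q_N = 247/2 - 3q_N = 0, giving q_N = 247/6.
Then q_Z = (273 - 3·(247/6))/6 = 299/12.
Price P = 328 - 3·(793/12) = 519/4.
Zephyr's profit: (519/4 - 55)·(299/12) = 1862.5208.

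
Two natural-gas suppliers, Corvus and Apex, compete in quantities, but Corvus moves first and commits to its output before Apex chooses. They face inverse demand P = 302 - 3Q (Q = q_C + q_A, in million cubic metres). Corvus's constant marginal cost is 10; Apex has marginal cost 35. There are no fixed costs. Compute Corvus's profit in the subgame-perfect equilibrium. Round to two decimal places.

4187.04

The follower Apex best-responds to any q_C: π_A = (302 - 3Q)q_A - 35q_A.
∂π_A/∂q_A = 267 - 3q_C - 6q_A = 0 gives the reaction function q_A = (267 - 3q_C)/6.
Corvus substitutes q_A(q_C) into its own profit: π_C = q_C(302 - 3q_C - (267 - 3q_C)/2) - 10q_C = (337/2 - (3/2)q_C)q_C - 10q_C.
The leader's first-order condition 317/2 - 3q_C = 0 yields q_C = 317/6.
Then q_A = (267 - 3·(317/6))/6 = 217/12.
Price P = 302 - 3·(851/12) = 357/4.
Corvus's profit: (357/4 - 10)·(317/6) = 4187.0417.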